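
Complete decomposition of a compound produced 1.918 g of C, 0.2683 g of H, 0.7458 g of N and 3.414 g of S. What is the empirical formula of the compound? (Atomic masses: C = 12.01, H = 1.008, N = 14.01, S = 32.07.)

C3H5NS2

C: 1.918 g ÷ 12.01 g/mol = 0.1597 mol
H: 0.2683 g ÷ 1.008 g/mol = 0.2662 mol
N: 0.7458 g ÷ 14.01 g/mol = 0.05323 mol
S: 3.414 g ÷ 32.07 g/mol = 0.1065 mol
Ratios (÷ 0.05323): C 3.000, H 5.000, N 1.000, S 2.000
→ C3H5NS2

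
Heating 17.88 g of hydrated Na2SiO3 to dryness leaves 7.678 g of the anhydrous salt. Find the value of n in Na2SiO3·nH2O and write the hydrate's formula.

Na2SiO3·9H2O

Mass of water lost = 17.88 − 7.678 = 10.2 g → 10.2 / 18.02 = 0.5661 mol H2O
Molar mass of Na2SiO3 = 122.07 g/mol → mol Na2SiO3 = 7.678 / 122.07 = 0.0629
n = 0.5661 / 0.0629 = 9.00 ≈ 9 → Na2SiO3·9H2O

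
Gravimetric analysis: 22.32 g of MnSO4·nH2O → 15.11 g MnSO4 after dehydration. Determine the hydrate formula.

Mass of water lost = 22.32 − 15.11 = 7.21 g → 7.21 / 18.02 = 0.4001 mol H2O
Molar mass of MnSO4 = 151.01 g/mol → mol MnSO4 = 15.11 / 151.01 = 0.1001
n = 0.4001 / 0.1001 = 4.00 ≈ 4 → MnSO4·4H2O

MnSO4·4H2O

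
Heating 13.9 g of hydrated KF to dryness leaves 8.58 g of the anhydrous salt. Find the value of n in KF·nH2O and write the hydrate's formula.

KF·2H2O

Mass of water lost = 13.9 − 8.58 = 5.32 g → 5.32 / 18.02 = 0.2952 mol H2O
Molar mass of KF = 58.10 g/mol → mol KF = 8.58 / 58.10 = 0.1477
n = 0.2952 / 0.1477 = 2.00 ≈ 2 → KF·2H2O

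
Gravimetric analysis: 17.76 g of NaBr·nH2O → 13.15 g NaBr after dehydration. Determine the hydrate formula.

NaBr·2H2O

Mass of water lost = 17.76 − 13.15 = 4.61 g → 4.61 / 18.02 = 0.2558 mol H2O
Molar mass of NaBr = 102.89 g/mol → mol NaBr = 13.15 / 102.89 = 0.1278
n = 0.2558 / 0.1278 = 2.00 ≈ 2 → NaBr·2H2O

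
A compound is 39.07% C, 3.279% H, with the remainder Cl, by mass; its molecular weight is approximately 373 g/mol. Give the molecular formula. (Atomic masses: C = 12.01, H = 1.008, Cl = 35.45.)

Assume 100 g: 39.07 g C, 3.279 g H, 57.651 g Cl.
n(C) = 39.07/12.01 = 3.253, n(H) = 3.279/1.008 = 3.253, n(Cl) = 57.651/35.45 = 1.626
Smallest is Cl at 1.626 mol; normalising gives C 2.000, H 2.000, Cl 1.000
Ratio ≈ 2:2:1, so the empirical formula is C2H2Cl
Empirical-formula mass = 61.49 g/mol
n = 373 / 61.49 = 6.07 ≈ 6
Molecular formula = (C2H2Cl)×6 = C12H12Cl6

C12H12Cl6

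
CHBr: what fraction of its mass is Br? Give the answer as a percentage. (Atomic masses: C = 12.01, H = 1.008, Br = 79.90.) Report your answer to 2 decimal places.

85.99%

Molar mass = 1(12.01) + 1(1.008) + 1(79.90) = 92.918 g/mol
Mass of Br per mole = 1 × 79.90 = 79.900 g
% Br = 79.900 / 92.918 × 100 = 85.99%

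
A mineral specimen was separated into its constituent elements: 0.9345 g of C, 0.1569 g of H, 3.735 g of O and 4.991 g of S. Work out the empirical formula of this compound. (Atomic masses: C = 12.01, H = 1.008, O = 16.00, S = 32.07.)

CH2O3S2

C: 0.9345 g ÷ 12.01 g/mol = 0.07781 mol
H: 0.1569 g ÷ 1.008 g/mol = 0.1557 mol
O: 3.735 g ÷ 16.00 g/mol = 0.2334 mol
S: 4.991 g ÷ 32.07 g/mol = 0.1556 mol
Smallest is C at 0.07781 mol; normalising gives C 1.000, H 2.000, O 3.000, S 2.000
→ CH2O3S2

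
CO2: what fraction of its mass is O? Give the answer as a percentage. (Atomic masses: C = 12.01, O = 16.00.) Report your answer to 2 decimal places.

72.71%

Molar mass = 1(12.01) + 2(16.00) = 44.010 g/mol
Mass of O per mole = 2 × 16.00 = 32.000 g
% O = 32.000 / 44.010 × 100 = 72.71%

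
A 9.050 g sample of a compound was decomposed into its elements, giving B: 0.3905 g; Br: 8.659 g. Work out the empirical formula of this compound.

B: 0.3905 g ÷ 10.81 g/mol = 0.03612 mol
Br: 8.659 g ÷ 79.90 g/mol = 0.1084 mol
Divide by the smallest (0.03612 mol B): B 1.000, Br 3.000
Ratio ≈ 1:3, so the empirical formula is BBr3

BBr3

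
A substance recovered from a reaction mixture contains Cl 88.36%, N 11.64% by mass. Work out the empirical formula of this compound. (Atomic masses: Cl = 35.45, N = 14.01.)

Assume 100 g: 88.36 g Cl, 11.64 g N.
Moles — Cl: 88.36 / 35.45 = 2.493 mol; N: 11.64 / 14.01 = 0.8308 mol
Divide by the smallest (0.8308 mol N): Cl 3.000, N 1.000
→ Cl3N

Cl3N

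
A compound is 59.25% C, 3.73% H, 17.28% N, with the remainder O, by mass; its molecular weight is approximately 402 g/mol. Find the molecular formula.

C20H15N5O5

Assume 100 g: 59.25 g C, 3.73 g H, 17.28 g N, 19.74 g O.
n(C) = 59.25/12.01 = 4.933, n(H) = 3.73/1.008 = 3.7, n(N) = 17.28/14.01 = 1.233, n(O) = 19.74/16.00 = 1.234
Ratios (÷ 1.233): C 4.000, H 3.000, N 1.000, O 1.000
Ratio ≈ 4:3:1:1, so the empirical formula is C4H3NO
Empirical-formula mass = 81.07 g/mol
n = 402 / 81.07 = 4.96 ≈ 5
Molecular formula = (C4H3NO)×5 = C20H15N5O5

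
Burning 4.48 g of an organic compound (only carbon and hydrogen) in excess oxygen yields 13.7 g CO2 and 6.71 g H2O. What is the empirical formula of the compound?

mol C = 13.7 / 44.01 = 0.3113; mass C = 0.3113 × 12.01 = 3.739 g
mol H = 2 × (6.71 / 18.02) = 0.7447; mass H = 0.7447 × 1.008 = 0.7507 g
Ratios (÷ 0.3113): C 1.000, H 2.392
Multiply by 5: C 5.00, H 11.96 → C5H12

C5H12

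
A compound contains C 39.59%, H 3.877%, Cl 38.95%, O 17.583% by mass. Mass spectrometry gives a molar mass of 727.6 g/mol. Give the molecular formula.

C24H28Cl8O8

Assume 100 g: 39.59 g C, 3.877 g H, 38.95 g Cl, 17.583 g O.
C: 39.59 g ÷ 12.01 g/mol = 3.296 mol
H: 3.877 g ÷ 1.008 g/mol = 3.846 mol
Cl: 38.95 g ÷ 35.45 g/mol = 1.099 mol
O: 17.583 g ÷ 16.00 g/mol = 1.099 mol
Divide by the smallest (1.099 mol Cl): C 3.000, H 3.501, Cl 1.000, O 1.000
×2: C 6.00, H 7.00, Cl 2.00, O 2.00 → C6H7Cl2O2
Empirical-formula mass = 182.02 g/mol
n = 727.6 / 182.02 = 4.00 ≈ 4
Molecular formula = (C6H7Cl2O2)×4 = C24H28Cl8O8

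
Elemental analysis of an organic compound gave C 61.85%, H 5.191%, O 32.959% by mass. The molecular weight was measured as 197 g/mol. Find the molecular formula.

Assume 100 g: 61.85 g C, 5.191 g H, 32.959 g O.
C: 61.85 g ÷ 12.01 g/mol = 5.15 mol
H: 5.191 g ÷ 1.008 g/mol = 5.15 mol
O: 32.959 g ÷ 16.00 g/mol = 2.06 mol
Ratios (÷ 2.06): C 2.500, H 2.500, O 1.000
Multiply by 2: C 5.00, H 5.00, O 2.00 → C5H5O2
Empirical-formula mass = 97.09 g/mol
n = 197 / 97.09 = 2.03 ≈ 2
Molecular formula = (C5H5O2)×2 = C10H10O4

C10H10O4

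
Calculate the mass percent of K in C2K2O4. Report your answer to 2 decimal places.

Molar mass = 2(12.01) + 2(39.10) + 4(16.00) = 166.220 g/mol
Mass of K per mole = 2 × 39.10 = 78.200 g
% K = 78.200 / 166.220 × 100 = 47.05%

47.05%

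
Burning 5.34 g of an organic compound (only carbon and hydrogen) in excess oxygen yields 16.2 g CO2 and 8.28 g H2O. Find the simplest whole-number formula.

C2H5

mol C = 16.2 / 44.01 = 0.3681; mass C = 0.3681 × 12.01 = 4.421 g
mol H = 2 × (8.28 / 18.02) = 0.9190; mass H = 0.9190 × 1.008 = 0.9263 g
Smallest is C at 0.3681 mol; normalising gives C 1.000, H 2.497
×2: C 2.00, H 4.99 → C2H5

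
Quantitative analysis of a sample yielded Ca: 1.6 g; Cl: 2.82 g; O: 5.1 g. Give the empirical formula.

CaCl2O8

Ca: 1.6 g ÷ 40.08 g/mol = 0.03992 mol
Cl: 2.82 g ÷ 35.45 g/mol = 0.07955 mol
O: 5.1 g ÷ 16.00 g/mol = 0.3187 mol
Divide by the smallest (0.03992 mol Ca): Ca 1.000, Cl 1.993, O 7.985
≈ 1:2:8 → CaCl2O8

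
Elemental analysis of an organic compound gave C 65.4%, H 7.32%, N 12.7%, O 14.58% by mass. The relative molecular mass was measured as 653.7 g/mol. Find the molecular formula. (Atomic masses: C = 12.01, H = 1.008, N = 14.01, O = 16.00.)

Assume 100 g: 65.4 g C, 7.32 g H, 12.7 g N, 14.58 g O.
Moles — C: 65.4 / 12.01 = 5.445 mol; H: 7.32 / 1.008 = 7.262 mol; N: 12.7 / 14.01 = 0.9065 mol; O: 14.58 / 16.00 = 0.9113 mol
Ratios (÷ 0.9065): C 6.007, H 8.011, N 1.000, O 1.005
≈ 6:8:1:1 → C6H8NO
Empirical-formula mass = 110.13 g/mol
n = 653.7 / 110.13 = 5.94 ≈ 6
Molecular formula = (C6H8NO)×6 = C36H48N6O6

C36H48N6O6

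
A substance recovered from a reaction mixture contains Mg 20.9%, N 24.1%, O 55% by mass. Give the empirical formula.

Assume 100 g: 20.9 g Mg, 24.1 g N, 55 g O.
n(Mg) = 20.9/24.31 = 0.8597, n(N) = 24.1/14.01 = 1.72, n(O) = 55/16.00 = 3.438
Ratios (÷ 0.8597): Mg 1.000, N 2.001, O 3.998
≈ 1:2:4 → MgN2O4

MgN2O4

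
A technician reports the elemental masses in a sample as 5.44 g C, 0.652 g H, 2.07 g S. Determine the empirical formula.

Moles — C: 5.44 / 12.01 = 0.453 mol; H: 0.652 / 1.008 = 0.6468 mol; S: 2.07 / 32.07 = 0.06455 mol
Ratios (÷ 0.06455): C 7.018, H 10.021, S 1.000
→ C7H10S

C7H10S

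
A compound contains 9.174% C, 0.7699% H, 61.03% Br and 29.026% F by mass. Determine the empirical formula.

CHBrF2

Assume 100 g: 9.174 g C, 0.7699 g H, 61.03 g Br, 29.026 g F.
C: 9.174 g ÷ 12.01 g/mol = 0.7639 mol
H: 0.7699 g ÷ 1.008 g/mol = 0.7638 mol
Br: 61.03 g ÷ 79.90 g/mol = 0.7638 mol
F: 29.026 g ÷ 19.00 g/mol = 1.528 mol
Divide by the smallest (0.7638 mol H): C 1.000, H 1.000, Br 1.000, F 2.000
≈ 1:1:1:2 → CHBrF2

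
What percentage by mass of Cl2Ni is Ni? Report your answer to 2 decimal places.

45.29%

Molar mass = 2(35.45) + 1(58.69) = 129.590 g/mol
Mass of Ni per mole = 1 × 58.69 = 58.690 g
% Ni = 58.690 / 129.590 × 100 = 45.29%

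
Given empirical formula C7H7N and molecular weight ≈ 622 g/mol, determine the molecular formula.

C42H42N6

Empirical-formula mass = 105.14 g/mol
n = 622 / 105.14 = 5.92 ≈ 6
Molecular formula = (C7H7N)6 = C42H42N6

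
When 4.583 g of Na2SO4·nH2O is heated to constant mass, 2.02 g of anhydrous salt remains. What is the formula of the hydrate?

Na2SO4·10H2O

Mass of water lost = 4.583 − 2.02 = 2.563 g → 2.563 / 18.02 = 0.1422 mol H2O
Molar mass of Na2SO4 = 142.05 g/mol → mol Na2SO4 = 2.02 / 142.05 = 0.01422
n = 0.1422 / 0.01422 = 10.00 ≈ 10 → Na2SO4·10H2O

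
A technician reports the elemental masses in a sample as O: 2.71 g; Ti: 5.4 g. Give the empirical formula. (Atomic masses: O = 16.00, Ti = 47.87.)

O3Ti2

n(O) = 2.71/16.00 = 0.1694, n(Ti) = 5.4/47.87 = 0.1128
Smallest is Ti at 0.1128 mol; normalising gives O 1.501, Ti 1.000
×2: O 3.00, Ti 2.00 → O3Ti2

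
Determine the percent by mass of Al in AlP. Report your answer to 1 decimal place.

46.6%

Molar mass = 1(26.98) + 1(30.97) = 57.950 g/mol
Mass of Al per mole = 1 × 26.98 = 26.980 g
% Al = 26.980 / 57.950 × 100 = 46.6%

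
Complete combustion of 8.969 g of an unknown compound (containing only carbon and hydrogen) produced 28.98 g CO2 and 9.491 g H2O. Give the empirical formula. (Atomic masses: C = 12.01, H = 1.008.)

mol C = 28.98 / 44.01 = 0.6585; mass C = 0.6585 × 12.01 = 7.908 g
mol H = 2 × (9.491 / 18.02) = 1.053; mass H = 1.053 × 1.008 = 1.062 g
Ratios (÷ 0.6585): C 1.000, H 1.600
Scaling by 5: C 5.00, H 8.00 → C5H8

C5H8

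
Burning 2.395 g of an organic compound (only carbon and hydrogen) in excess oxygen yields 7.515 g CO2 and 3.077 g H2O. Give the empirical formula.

mol C = 7.515 / 44.01 = 0.1708; mass C = 0.1708 × 12.01 = 2.051 g
mol H = 2 × (3.077 / 18.02) = 0.3415; mass H = 0.3415 × 1.008 = 0.3442 g
Smallest is C at 0.1708 mol; normalising gives C 1.000, H 2.000
→ CH2

CH2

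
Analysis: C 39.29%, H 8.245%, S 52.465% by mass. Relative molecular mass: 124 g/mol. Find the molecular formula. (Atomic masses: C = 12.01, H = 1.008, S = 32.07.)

Assume 100 g: 39.29 g C, 8.245 g H, 52.465 g S.
C: 39.29 g ÷ 12.01 g/mol = 3.271 mol
H: 8.245 g ÷ 1.008 g/mol = 8.18 mol
S: 52.465 g ÷ 32.07 g/mol = 1.636 mol
Ratios (÷ 1.636): C 2.000, H 5.000, S 1.000
Ratio ≈ 2:5:1, so the empirical formula is C2H5S
Empirical-formula mass = 61.13 g/mol
n = 124 / 61.13 = 2.03 ≈ 2
Molecular formula = (C2H5S)×2 = C4H10S2

C4H10S2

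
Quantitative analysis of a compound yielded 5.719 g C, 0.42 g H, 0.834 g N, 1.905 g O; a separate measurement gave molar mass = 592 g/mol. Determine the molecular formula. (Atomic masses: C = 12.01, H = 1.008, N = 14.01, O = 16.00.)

C32H28N4O8

Moles — C: 5.719 / 12.01 = 0.4762 mol; H: 0.42 / 1.008 = 0.4167 mol; N: 0.834 / 14.01 = 0.05953 mol; O: 1.905 / 16.00 = 0.1191 mol
Smallest is N at 0.05953 mol; normalising gives C 7.999, H 6.999, N 1.000, O 2.000
≈ 8:7:1:2 → C8H7NO2
Empirical-formula mass = 149.15 g/mol
n = 592 / 149.15 = 3.97 ≈ 4
Molecular formula = (C8H7NO2)×4 = C32H28N4O8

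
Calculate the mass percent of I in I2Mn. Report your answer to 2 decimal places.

Molar mass = 2(126.90) + 1(54.94) = 308.740 g/mol
Mass of I per mole = 2 × 126.90 = 253.800 g
% I = 253.800 / 308.740 × 100 = 82.21%

82.21%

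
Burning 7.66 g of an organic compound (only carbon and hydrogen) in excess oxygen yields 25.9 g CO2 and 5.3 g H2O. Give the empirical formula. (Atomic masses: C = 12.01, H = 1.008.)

CH

mol C = 25.9 / 44.01 = 0.5885; mass C = 0.5885 × 12.01 = 7.068 g
mol H = 2 × (5.3 / 18.02) = 0.5882; mass H = 0.5882 × 1.008 = 0.5929 g
Ratios (÷ 0.5882): C 1.000, H 1.000
≈ 1:1 → CH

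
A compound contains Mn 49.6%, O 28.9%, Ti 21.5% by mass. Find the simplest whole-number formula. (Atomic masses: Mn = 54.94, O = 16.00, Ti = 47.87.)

Mn2O4Ti

Assume 100 g: 49.6 g Mn, 28.9 g O, 21.5 g Ti.
n(Mn) = 49.6/54.94 = 0.9028, n(O) = 28.9/16.00 = 1.806, n(Ti) = 21.5/47.87 = 0.4491
Ratios (÷ 0.4491): Mn 2.010, O 4.022, Ti 1.000
Ratio ≈ 2:4:1, so the empirical formula is Mn2O4Ti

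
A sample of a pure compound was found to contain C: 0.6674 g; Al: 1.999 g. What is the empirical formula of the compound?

C3Al4

n(C) = 0.6674/12.01 = 0.05557, n(Al) = 1.999/26.98 = 0.07409
Smallest is C at 0.05557 mol; normalising gives C 1.000, Al 1.333
×3: C 3.00, Al 4.00 → C3Al4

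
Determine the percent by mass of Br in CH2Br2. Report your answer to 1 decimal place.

91.9%

Molar mass = 1(12.01) + 2(1.008) + 2(79.90) = 173.826 g/mol
Mass of Br per mole = 2 × 79.90 = 159.800 g
% Br = 159.800 / 173.826 × 100 = 91.9%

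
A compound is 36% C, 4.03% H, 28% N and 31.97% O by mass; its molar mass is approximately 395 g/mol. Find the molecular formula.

C12H16N8O8

Assume 100 g: 36 g C, 4.03 g H, 28 g N, 31.97 g O.
Moles — C: 36 / 12.01 = 2.998 mol; H: 4.03 / 1.008 = 3.998 mol; N: 28 / 14.01 = 1.999 mol; O: 31.97 / 16.00 = 1.998 mol
Ratios (÷ 1.998): C 1.500, H 2.001, N 1.000, O 1.000
Multiply by 2: C 3.00, H 4.00, N 2.00, O 2.00 → C3H4N2O2
Empirical-formula mass = 100.08 g/mol
n = 395 / 100.08 = 3.95 ≈ 4
Molecular formula = (C3H4N2O2)×4 = C12H16N8O8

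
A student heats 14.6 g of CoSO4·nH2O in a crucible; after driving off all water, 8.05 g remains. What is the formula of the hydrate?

CoSO4·7H2O

Mass of water lost = 14.6 − 8.05 = 6.55 g → 6.55 / 18.02 = 0.3635 mol H2O
Molar mass of CoSO4 = 155.00 g/mol → mol CoSO4 = 8.05 / 155.00 = 0.05194
n = 0.3635 / 0.05194 = 7.00 ≈ 7 → CoSO4·7H2O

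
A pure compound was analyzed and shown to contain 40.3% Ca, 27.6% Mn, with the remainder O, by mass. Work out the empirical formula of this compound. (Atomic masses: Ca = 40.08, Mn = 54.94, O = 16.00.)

Assume 100 g: 40.3 g Ca, 27.6 g Mn, 32.1 g O.
n(Ca) = 40.3/40.08 = 1.005, n(Mn) = 27.6/54.94 = 0.5024, n(O) = 32.1/16.00 = 2.006
Smallest is Mn at 0.5024 mol; normalising gives Ca 2.002, Mn 1.000, O 3.994
→ Ca2MnO4

Ca2MnO4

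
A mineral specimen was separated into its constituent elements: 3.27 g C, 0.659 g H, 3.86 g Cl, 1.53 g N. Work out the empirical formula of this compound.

C5H12Cl2N2

Moles — C: 3.27 / 12.01 = 0.2723 mol; H: 0.659 / 1.008 = 0.6538 mol; Cl: 3.86 / 35.45 = 0.1089 mol; N: 1.53 / 14.01 = 0.1092 mol
Smallest is Cl at 0.1089 mol; normalising gives C 2.501, H 6.004, Cl 1.000, N 1.003
×2: C 5.00, H 12.01, Cl 2.00, N 2.01 → C5H12Cl2N2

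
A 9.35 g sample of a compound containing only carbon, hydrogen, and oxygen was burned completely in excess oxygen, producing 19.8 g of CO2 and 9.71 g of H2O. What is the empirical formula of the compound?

mol C = 19.8 / 44.01 = 0.4499; mass C = 0.4499 × 12.01 = 5.403 g
mol H = 2 × (9.71 / 18.02) = 1.078; mass H = 1.078 × 1.008 = 1.086 g
mass O = 9.35 − (6.490) = 2.860 g → mol O = 0.1788
Divide by the smallest (0.1788 mol O): C 2.517, H 6.028, O 1.000
Multiply by 2: C 5.03, H 12.06, O 2.00 → C5H12O2

C5H12O2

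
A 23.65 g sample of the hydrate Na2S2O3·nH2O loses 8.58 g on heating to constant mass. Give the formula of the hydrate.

Mass of anhydrous Na2S2O3 = 23.65 − 8.58 = 15.07 g
mol H2O = 8.58 / 18.02 = 0.4761
Molar mass of Na2S2O3 = 158.12 g/mol → mol Na2S2O3 = 15.07 / 158.12 = 0.09531
n = 0.4761 / 0.09531 = 5.00 ≈ 5 → Na2S2O3·5H2O

Na2S2O3·5H2O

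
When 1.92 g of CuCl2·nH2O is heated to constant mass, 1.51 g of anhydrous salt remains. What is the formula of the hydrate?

CuCl2·2H2O

Mass of water lost = 1.92 − 1.51 = 0.41 g → 0.41 / 18.02 = 0.02275 mol H2O
Molar mass of CuCl2 = 134.45 g/mol → mol CuCl2 = 1.51 / 134.45 = 0.01123
n = 0.02275 / 0.01123 = 2.03 ≈ 2 → CuCl2·2H2O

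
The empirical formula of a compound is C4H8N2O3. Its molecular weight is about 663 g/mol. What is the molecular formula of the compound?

Empirical-formula mass = 132.12 g/mol
n = 663 / 132.12 = 5.02 ≈ 5
Molecular formula = (C4H8N2O3)5 = C20H40N10O15

C20H40N10O15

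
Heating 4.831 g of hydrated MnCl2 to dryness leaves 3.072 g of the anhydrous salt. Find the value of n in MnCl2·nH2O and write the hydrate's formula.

Mass of water lost = 4.831 − 3.072 = 1.759 g → 1.759 / 18.02 = 0.09761 mol H2O
Molar mass of MnCl2 = 125.84 g/mol → mol MnCl2 = 3.072 / 125.84 = 0.02441
n = 0.09761 / 0.02441 = 4.00 ≈ 4 → MnCl2·4H2O

MnCl2·4H2O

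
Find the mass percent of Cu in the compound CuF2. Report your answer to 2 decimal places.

Molar mass = 1(63.55) + 2(19.00) = 101.550 g/mol
Mass of Cu per mole = 1 × 63.55 = 63.550 g
% Cu = 63.550 / 101.550 × 100 = 62.58%

62.58%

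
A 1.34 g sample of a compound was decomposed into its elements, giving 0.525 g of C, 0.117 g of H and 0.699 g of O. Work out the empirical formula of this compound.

Moles — C: 0.525 / 12.01 = 0.04371 mol; H: 0.117 / 1.008 = 0.1161 mol; O: 0.699 / 16.00 = 0.04369 mol
Divide by the smallest (0.04369 mol O): C 1.001, H 2.657, O 1.000
Scaling by 3: C 3.00, H 7.97, O 3.00 → C3H8O3

C3H8O3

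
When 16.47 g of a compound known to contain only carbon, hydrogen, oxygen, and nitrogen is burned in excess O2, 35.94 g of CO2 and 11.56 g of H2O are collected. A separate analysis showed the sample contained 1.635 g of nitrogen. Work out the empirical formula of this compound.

C7H11NO2

mol C = 35.94 / 44.01 = 0.8166; mass C = 0.8166 × 12.01 = 9.808 g
mol H = 2 × (11.56 / 18.02) = 1.283; mass H = 1.283 × 1.008 = 1.293 g
mol N = 1.635 / 14.01 = 0.1167
mass O = 16.47 − (12.74) = 3.734 g → mol O = 0.2334
Divide by the smallest (0.1167 mol N): C 6.998, H 10.994, N 1.000, O 2.000
→ C7H11NO2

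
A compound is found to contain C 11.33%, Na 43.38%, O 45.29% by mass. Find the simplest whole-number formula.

Assume 100 g: 11.33 g C, 43.38 g Na, 45.29 g O.
n(C) = 11.33/12.01 = 0.9434, n(Na) = 43.38/22.99 = 1.887, n(O) = 45.29/16.00 = 2.831
Ratios (÷ 0.9434): C 1.000, Na 2.000, O 3.001
≈ 1:2:3 → CNa2O3

CNa2O3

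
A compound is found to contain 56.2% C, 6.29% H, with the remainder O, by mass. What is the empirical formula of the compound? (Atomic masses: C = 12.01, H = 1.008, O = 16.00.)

Assume 100 g: 56.2 g C, 6.29 g H, 37.51 g O.
n(C) = 56.2/12.01 = 4.679, n(H) = 6.29/1.008 = 6.24, n(O) = 37.51/16.00 = 2.344
Ratios (÷ 2.344): C 1.996, H 2.662, O 1.000
×3: C 5.99, H 7.99, O 3.00 → C6H8O3

C6H8O3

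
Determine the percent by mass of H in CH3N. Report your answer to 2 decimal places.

Molar mass = 1(12.01) + 3(1.008) + 1(14.01) = 29.044 g/mol
Mass of H per mole = 3 × 1.008 = 3.024 g
% H = 3.024 / 29.044 × 100 = 10.41%

10.41%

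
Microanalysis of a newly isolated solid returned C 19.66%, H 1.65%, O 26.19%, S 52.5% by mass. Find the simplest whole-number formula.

Assume 100 g: 19.66 g C, 1.65 g H, 26.19 g O, 52.5 g S.
Moles — C: 19.66 / 12.01 = 1.637 mol; H: 1.65 / 1.008 = 1.637 mol; O: 26.19 / 16.00 = 1.637 mol; S: 52.5 / 32.07 = 1.637 mol
Smallest is O at 1.637 mol; normalising gives C 1.000, H 1.000, O 1.000, S 1.000
→ CHOS

CHOS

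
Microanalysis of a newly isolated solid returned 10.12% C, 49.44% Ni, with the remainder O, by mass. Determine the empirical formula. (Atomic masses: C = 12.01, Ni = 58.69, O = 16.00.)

CNiO3

Assume 100 g: 10.12 g C, 49.44 g Ni, 40.44 g O.
Moles — C: 10.12 / 12.01 = 0.8426 mol; Ni: 49.44 / 58.69 = 0.8424 mol; O: 40.44 / 16.00 = 2.527 mol
Divide by the smallest (0.8424 mol Ni): C 1.000, Ni 1.000, O 3.000
Ratio ≈ 1:1:3, so the empirical formula is CNiO3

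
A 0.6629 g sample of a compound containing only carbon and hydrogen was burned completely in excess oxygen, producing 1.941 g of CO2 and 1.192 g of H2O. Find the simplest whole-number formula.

CH3

mol C = 1.941 / 44.01 = 0.04410; mass C = 0.04410 × 12.01 = 0.5297 g
mol H = 2 × (1.192 / 18.02) = 0.1323; mass H = 0.1323 × 1.008 = 0.1334 g
Smallest is C at 0.0441 mol; normalising gives C 1.000, H 3.000
Ratio ≈ 1:3, so the empirical formula is CH3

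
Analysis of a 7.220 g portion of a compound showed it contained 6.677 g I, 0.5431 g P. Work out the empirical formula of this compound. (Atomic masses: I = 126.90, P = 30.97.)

I3P

n(I) = 6.677/126.90 = 0.05262, n(P) = 0.5431/30.97 = 0.01754
Ratios (÷ 0.01754): I 3.000, P 1.000
Ratio ≈ 3:1, so the empirical formula is I3P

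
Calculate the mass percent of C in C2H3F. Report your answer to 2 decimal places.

Molar mass = 2(12.01) + 3(1.008) + 1(19.00) = 46.044 g/mol
Mass of C per mole = 2 × 12.01 = 24.020 g
% C = 24.020 / 46.044 × 100 = 52.17%

52.17%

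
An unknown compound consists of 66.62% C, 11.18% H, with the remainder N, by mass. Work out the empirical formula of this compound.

Assume 100 g: 66.62 g C, 11.18 g H, 22.2 g N.
Moles — C: 66.62 / 12.01 = 5.547 mol; H: 11.18 / 1.008 = 11.09 mol; N: 22.2 / 14.01 = 1.585 mol
Divide by the smallest (1.585 mol N): C 3.501, H 6.999, N 1.000
Scaling by 2: C 7.00, H 14.00, N 2.00 → C7H14N2

C7H14N2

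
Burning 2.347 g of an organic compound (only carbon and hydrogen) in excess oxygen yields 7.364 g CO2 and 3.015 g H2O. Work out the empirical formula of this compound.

CH2

mol C = 7.364 / 44.01 = 0.1673; mass C = 0.1673 × 12.01 = 2.010 g
mol H = 2 × (3.015 / 18.02) = 0.3346; mass H = 0.3346 × 1.008 = 0.3373 g
Ratios (÷ 0.1673): C 1.000, H 2.000
Ratio ≈ 1:2, so the empirical formula is CH2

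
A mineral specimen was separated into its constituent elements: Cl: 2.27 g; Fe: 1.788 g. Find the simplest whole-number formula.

Moles — Cl: 2.27 / 35.45 = 0.06403 mol; Fe: 1.788 / 55.85 = 0.03201 mol
Divide by the smallest (0.03201 mol Fe): Cl 2.000, Fe 1.000
≈ 2:1 → Cl2Fe

Cl2Fe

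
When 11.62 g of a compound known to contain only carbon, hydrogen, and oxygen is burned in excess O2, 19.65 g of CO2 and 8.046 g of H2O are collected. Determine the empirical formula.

C4H8O3

mol C = 19.65 / 44.01 = 0.4465; mass C = 0.4465 × 12.01 = 5.362 g
mol H = 2 × (8.046 / 18.02) = 0.8930; mass H = 0.8930 × 1.008 = 0.9002 g
mass O = 11.62 − (6.262) = 5.358 g → mol O = 0.3348
Ratios (÷ 0.3348): C 1.333, H 2.667, O 1.000
Scaling by 3: C 4.00, H 8.00, O 3.00 → C4H8O3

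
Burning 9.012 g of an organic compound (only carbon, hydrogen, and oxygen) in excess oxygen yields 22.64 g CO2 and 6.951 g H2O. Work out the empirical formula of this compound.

C4H6O

mol C = 22.64 / 44.01 = 0.5144; mass C = 0.5144 × 12.01 = 6.178 g
mol H = 2 × (6.951 / 18.02) = 0.7715; mass H = 0.7715 × 1.008 = 0.7776 g
mass O = 9.012 − (6.956) = 2.056 g → mol O = 0.1285
Ratios (÷ 0.1285): C 4.003, H 6.004, O 1.000
→ C4H6O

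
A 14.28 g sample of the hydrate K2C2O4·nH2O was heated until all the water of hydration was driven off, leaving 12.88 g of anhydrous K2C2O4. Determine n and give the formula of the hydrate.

Mass of water lost = 14.28 − 12.88 = 1.4 g → 1.4 / 18.02 = 0.07769 mol H2O
Molar mass of K2C2O4 = 166.22 g/mol → mol K2C2O4 = 12.88 / 166.22 = 0.07749
n = 0.07769 / 0.07749 = 1.00 ≈ 1 → K2C2O4·H2O

K2C2O4·H2O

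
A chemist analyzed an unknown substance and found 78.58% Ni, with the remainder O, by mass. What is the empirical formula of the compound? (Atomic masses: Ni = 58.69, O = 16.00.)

NiO

Assume 100 g: 78.58 g Ni, 21.42 g O.
n(Ni) = 78.58/58.69 = 1.339, n(O) = 21.42/16.00 = 1.339
Ratios (÷ 1.339): Ni 1.000, O 1.000
Ratio ≈ 1:1, so the empirical formula is NiO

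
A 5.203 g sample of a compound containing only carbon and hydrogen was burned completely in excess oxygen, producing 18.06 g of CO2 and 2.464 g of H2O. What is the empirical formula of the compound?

mol C = 18.06 / 44.01 = 0.4104; mass C = 0.4104 × 12.01 = 4.928 g
mol H = 2 × (2.464 / 18.02) = 0.2735; mass H = 0.2735 × 1.008 = 0.2757 g
Smallest is H at 0.2735 mol; normalising gives C 1.501, H 1.000
Multiply by 2: C 3.00, H 2.00 → C3H2

C3H2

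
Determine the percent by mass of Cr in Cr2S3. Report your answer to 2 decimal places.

Molar mass = 2(52.00) + 3(32.07) = 200.210 g/mol
Mass of Cr per mole = 2 × 52.00 = 104.000 g
% Cr = 104.000 / 200.210 × 100 = 51.95%

51.95%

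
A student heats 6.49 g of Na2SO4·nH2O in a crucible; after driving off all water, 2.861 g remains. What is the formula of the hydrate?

Mass of water lost = 6.49 − 2.861 = 3.629 g → 3.629 / 18.02 = 0.2014 mol H2O
Molar mass of Na2SO4 = 142.05 g/mol → mol Na2SO4 = 2.861 / 142.05 = 0.02014
n = 0.2014 / 0.02014 = 10.00 ≈ 10 → Na2SO4·10H2O

Na2SO4·10H2O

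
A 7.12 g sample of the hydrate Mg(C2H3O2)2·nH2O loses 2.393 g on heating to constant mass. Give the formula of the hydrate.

Mass of anhydrous Mg(C2H3O2)2 = 7.12 − 2.393 = 4.727 g
mol H2O = 2.393 / 18.02 = 0.1328
Molar mass of Mg(C2H3O2)2 = 142.40 g/mol → mol Mg(C2H3O2)2 = 4.727 / 142.40 = 0.0332
n = 0.1328 / 0.0332 = 4.00 ≈ 4 → Mg(C2H3O2)2·4H2O

Mg(C2H3O2)2·4H2O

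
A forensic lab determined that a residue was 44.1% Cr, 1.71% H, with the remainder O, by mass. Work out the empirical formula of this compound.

Assume 100 g: 44.1 g Cr, 1.71 g H, 54.19 g O.
Cr: 44.1 g ÷ 52.00 g/mol = 0.8481 mol
H: 1.71 g ÷ 1.008 g/mol = 1.696 mol
O: 54.19 g ÷ 16.00 g/mol = 3.387 mol
Ratios (÷ 0.8481): Cr 1.000, H 2.000, O 3.994
Ratio ≈ 1:2:4, so the empirical formula is CrH2O4

CrH2O4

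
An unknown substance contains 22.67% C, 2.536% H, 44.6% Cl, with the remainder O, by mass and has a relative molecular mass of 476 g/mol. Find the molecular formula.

C9H12Cl6O9

Assume 100 g: 22.67 g C, 2.536 g H, 44.6 g Cl, 30.194 g O.
n(C) = 22.67/12.01 = 1.888, n(H) = 2.536/1.008 = 2.516, n(Cl) = 44.6/35.45 = 1.258, n(O) = 30.194/16.00 = 1.887
Ratios (÷ 1.258): C 1.500, H 2.000, Cl 1.000, O 1.500
Scaling by 2: C 3.00, H 4.00, Cl 2.00, O 3.00 → C3H4Cl2O3
Empirical-formula mass = 158.96 g/mol
n = 476 / 158.96 = 2.99 ≈ 3
Molecular formula = (C3H4Cl2O3)×3 = C9H12Cl6O9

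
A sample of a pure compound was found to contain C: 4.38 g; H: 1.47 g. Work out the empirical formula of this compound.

CH4

n(C) = 4.38/12.01 = 0.3647, n(H) = 1.47/1.008 = 1.458
Ratios (÷ 0.3647): C 1.000, H 3.999
Ratio ≈ 1:4, so the empirical formula is CH4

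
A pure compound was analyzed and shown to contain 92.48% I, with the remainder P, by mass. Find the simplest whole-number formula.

I3P

Assume 100 g: 92.48 g I, 7.52 g P.
n(I) = 92.48/126.90 = 0.7288, n(P) = 7.52/30.97 = 0.2428
Ratios (÷ 0.2428): I 3.001, P 1.000
→ I3P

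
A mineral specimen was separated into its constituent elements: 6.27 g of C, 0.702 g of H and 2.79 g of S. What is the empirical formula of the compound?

C6H8S

C: 6.27 g ÷ 12.01 g/mol = 0.5221 mol
H: 0.702 g ÷ 1.008 g/mol = 0.6964 mol
S: 2.79 g ÷ 32.07 g/mol = 0.087 mol
Smallest is S at 0.087 mol; normalising gives C 6.001, H 8.005, S 1.000
≈ 6:8:1 → C6H8S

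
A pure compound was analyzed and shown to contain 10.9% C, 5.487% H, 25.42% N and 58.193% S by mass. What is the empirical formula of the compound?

Assume 100 g: 10.9 g C, 5.487 g H, 25.42 g N, 58.193 g S.
Moles — C: 10.9 / 12.01 = 0.9076 mol; H: 5.487 / 1.008 = 5.443 mol; N: 25.42 / 14.01 = 1.814 mol; S: 58.193 / 32.07 = 1.815 mol
Ratios (÷ 0.9076): C 1.000, H 5.998, N 1.999, S 1.999
Ratio ≈ 1:6:2:2, so the empirical formula is CH6N2S2

CH6N2S2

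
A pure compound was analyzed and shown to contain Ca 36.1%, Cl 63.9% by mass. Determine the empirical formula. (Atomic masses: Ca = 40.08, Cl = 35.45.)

CaCl2

Assume 100 g: 36.1 g Ca, 63.9 g Cl.
Moles — Ca: 36.1 / 40.08 = 0.9007 mol; Cl: 63.9 / 35.45 = 1.803 mol
Ratios (÷ 0.9007): Ca 1.000, Cl 2.001
→ CaCl2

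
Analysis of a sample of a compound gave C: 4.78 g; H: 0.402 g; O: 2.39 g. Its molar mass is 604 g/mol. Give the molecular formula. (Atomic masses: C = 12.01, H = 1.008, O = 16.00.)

Moles — C: 4.78 / 12.01 = 0.398 mol; H: 0.402 / 1.008 = 0.3988 mol; O: 2.39 / 16.00 = 0.1494 mol
Smallest is O at 0.1494 mol; normalising gives C 2.664, H 2.670, O 1.000
×3: C 7.99, H 8.01, O 3.00 → C8H8O3
Empirical-formula mass = 152.14 g/mol
n = 604 / 152.14 = 3.97 ≈ 4
Molecular formula = (C8H8O3)×4 = C32H32O12

C32H32O12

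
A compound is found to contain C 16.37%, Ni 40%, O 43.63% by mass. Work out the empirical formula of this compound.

C2NiO4

Assume 100 g: 16.37 g C, 40 g Ni, 43.63 g O.
n(C) = 16.37/12.01 = 1.363, n(Ni) = 40/58.69 = 0.6815, n(O) = 43.63/16.00 = 2.727
Smallest is Ni at 0.6815 mol; normalising gives C 2.000, Ni 1.000, O 4.001
→ C2NiO4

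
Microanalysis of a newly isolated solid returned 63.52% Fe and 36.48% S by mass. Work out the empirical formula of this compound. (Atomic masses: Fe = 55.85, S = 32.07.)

FeS

Assume 100 g: 63.52 g Fe, 36.48 g S.
n(Fe) = 63.52/55.85 = 1.137, n(S) = 36.48/32.07 = 1.138
Divide by the smallest (1.137 mol Fe): Fe 1.000, S 1.000
Ratio ≈ 1:1, so the empirical formula is FeS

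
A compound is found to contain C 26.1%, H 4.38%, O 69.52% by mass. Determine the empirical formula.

CH2O2

Assume 100 g: 26.1 g C, 4.38 g H, 69.52 g O.
Moles — C: 26.1 / 12.01 = 2.173 mol; H: 4.38 / 1.008 = 4.345 mol; O: 69.52 / 16.00 = 4.345 mol
Divide by the smallest (2.173 mol C): C 1.000, H 1.999, O 1.999
≈ 1:2:2 → CH2O2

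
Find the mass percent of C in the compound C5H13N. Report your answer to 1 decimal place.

Molar mass = 5(12.01) + 13(1.008) + 1(14.01) = 87.164 g/mol
Mass of C per mole = 5 × 12.01 = 60.050 g
% C = 60.050 / 87.164 × 100 = 68.9%

68.9%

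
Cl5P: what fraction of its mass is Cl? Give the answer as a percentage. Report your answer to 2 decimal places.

85.13%

Molar mass = 5(35.45) + 1(30.97) = 208.220 g/mol
Mass of Cl per mole = 5 × 35.45 = 177.250 g
% Cl = 177.250 / 208.220 × 100 = 85.13%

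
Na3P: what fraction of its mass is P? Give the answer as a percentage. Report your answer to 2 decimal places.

30.99%

Molar mass = 3(22.99) + 1(30.97) = 99.940 g/mol
Mass of P per mole = 1 × 30.97 = 30.970 g
% P = 30.970 / 99.940 × 100 = 30.99%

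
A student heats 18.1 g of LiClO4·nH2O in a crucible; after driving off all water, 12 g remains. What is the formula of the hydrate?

Mass of water lost = 18.1 − 12 = 6.1 g → 6.1 / 18.02 = 0.3385 mol H2O
Molar mass of LiClO4 = 106.39 g/mol → mol LiClO4 = 12 / 106.39 = 0.1128
n = 0.3385 / 0.1128 = 3.00 ≈ 3 → LiClO4·3H2O

LiClO4·3H2O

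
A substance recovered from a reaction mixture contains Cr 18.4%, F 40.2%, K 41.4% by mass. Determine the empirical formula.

Assume 100 g: 18.4 g Cr, 40.2 g F, 41.4 g K.
Cr: 18.4 g ÷ 52.00 g/mol = 0.3538 mol
F: 40.2 g ÷ 19.00 g/mol = 2.116 mol
K: 41.4 g ÷ 39.10 g/mol = 1.059 mol
Divide by the smallest (0.3538 mol Cr): Cr 1.000, F 5.979, K 2.992
→ CrF6K3

CrF6K3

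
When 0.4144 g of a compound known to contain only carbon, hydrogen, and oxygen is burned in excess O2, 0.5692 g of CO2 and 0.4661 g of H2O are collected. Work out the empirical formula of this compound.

CH4O

mol C = 0.5692 / 44.01 = 0.01293; mass C = 0.01293 × 12.01 = 0.1553 g
mol H = 2 × (0.4661 / 18.02) = 0.05173; mass H = 0.05173 × 1.008 = 0.05215 g
mass O = 0.4144 − (0.2075) = 0.2069 g → mol O = 0.01293
Smallest is O at 0.01293 mol; normalising gives C 1.000, H 4.000, O 1.000
Ratio ≈ 1:4:1, so the empirical formula is CH4O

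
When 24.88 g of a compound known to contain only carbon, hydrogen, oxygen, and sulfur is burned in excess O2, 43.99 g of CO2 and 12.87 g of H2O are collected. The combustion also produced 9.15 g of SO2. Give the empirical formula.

C7H10O3S

mol C = 43.99 / 44.01 = 0.9995; mass C = 0.9995 × 12.01 = 12.00 g
mol H = 2 × (12.87 / 18.02) = 1.428; mass H = 1.428 × 1.008 = 1.440 g
mol S = 9.15 / 64.07 = 0.1428; mass S = 4.580 g
mass O = 24.88 − (18.02) = 6.856 g → mol O = 0.4285
Divide by the smallest (0.1428 mol S): C 6.999, H 10.002, O 3.000, S 1.000
≈ 7:10:3:1 → C7H10O3S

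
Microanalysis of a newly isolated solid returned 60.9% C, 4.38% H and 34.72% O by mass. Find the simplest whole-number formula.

C7H6O3

Assume 100 g: 60.9 g C, 4.38 g H, 34.72 g O.
C: 60.9 g ÷ 12.01 g/mol = 5.071 mol
H: 4.38 g ÷ 1.008 g/mol = 4.345 mol
O: 34.72 g ÷ 16.00 g/mol = 2.17 mol
Ratios (÷ 2.17): C 2.337, H 2.002, O 1.000
Scaling by 3: C 7.01, H 6.01, O 3.00 → C7H6O3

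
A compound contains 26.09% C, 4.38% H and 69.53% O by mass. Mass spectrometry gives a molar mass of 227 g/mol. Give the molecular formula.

C5H10O10

Assume 100 g: 26.09 g C, 4.38 g H, 69.53 g O.
C: 26.09 g ÷ 12.01 g/mol = 2.172 mol
H: 4.38 g ÷ 1.008 g/mol = 4.345 mol
O: 69.53 g ÷ 16.00 g/mol = 4.346 mol
Ratios (÷ 2.172): C 1.000, H 2.000, O 2.000
→ CH2O2
Empirical-formula mass = 46.03 g/mol
n = 227 / 46.03 = 4.93 ≈ 5
Molecular formula = (CH2O2)×5 = C5H10O10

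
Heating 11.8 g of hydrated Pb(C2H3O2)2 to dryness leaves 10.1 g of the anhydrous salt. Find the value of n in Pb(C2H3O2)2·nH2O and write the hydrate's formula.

Pb(C2H3O2)2·3H2O

Mass of water lost = 11.8 − 10.1 = 1.7 g → 1.7 / 18.02 = 0.09434 mol H2O
Molar mass of Pb(C2H3O2)2 = 325.29 g/mol → mol Pb(C2H3O2)2 = 10.1 / 325.29 = 0.03105
n = 0.09434 / 0.03105 = 3.04 ≈ 3 → Pb(C2H3O2)2·3H2O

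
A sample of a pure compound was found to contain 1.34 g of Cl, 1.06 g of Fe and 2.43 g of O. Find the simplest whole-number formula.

Cl: 1.34 g ÷ 35.45 g/mol = 0.0378 mol
Fe: 1.06 g ÷ 55.85 g/mol = 0.01898 mol
O: 2.43 g ÷ 16.00 g/mol = 0.1519 mol
Smallest is Fe at 0.01898 mol; normalising gives Cl 1.992, Fe 1.000, O 8.002
→ Cl2FeO8

Cl2FeO8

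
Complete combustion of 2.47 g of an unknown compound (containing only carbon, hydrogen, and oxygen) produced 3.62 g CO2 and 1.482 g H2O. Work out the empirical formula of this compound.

mol C = 3.62 / 44.01 = 0.08225; mass C = 0.08225 × 12.01 = 0.9879 g
mol H = 2 × (1.482 / 18.02) = 0.1645; mass H = 0.1645 × 1.008 = 0.1658 g
mass O = 2.47 − (1.154) = 1.316 g → mol O = 0.08227
Divide by the smallest (0.08225 mol C): C 1.000, H 2.000, O 1.000
≈ 1:2:1 → CH2O

CH2O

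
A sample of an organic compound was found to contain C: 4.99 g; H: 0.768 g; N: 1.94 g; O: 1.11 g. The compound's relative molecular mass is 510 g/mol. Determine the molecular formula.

n(C) = 4.99/12.01 = 0.4155, n(H) = 0.768/1.008 = 0.7619, n(N) = 1.94/14.01 = 0.1385, n(O) = 1.11/16.00 = 0.06938
Ratios (÷ 0.06938): C 5.989, H 10.982, N 1.996, O 1.000
Ratio ≈ 6:11:2:1, so the empirical formula is C6H11N2O
Empirical-formula mass = 127.17 g/mol
n = 510 / 127.17 = 4.01 ≈ 4
Molecular formula = (C6H11N2O)×4 = C24H44N8O4

C24H44N8O4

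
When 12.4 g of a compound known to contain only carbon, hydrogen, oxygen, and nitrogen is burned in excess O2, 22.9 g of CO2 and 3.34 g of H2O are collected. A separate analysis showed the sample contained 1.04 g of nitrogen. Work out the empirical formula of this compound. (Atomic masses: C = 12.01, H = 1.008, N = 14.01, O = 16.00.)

mol C = 22.9 / 44.01 = 0.5203; mass C = 0.5203 × 12.01 = 6.249 g
mol H = 2 × (3.34 / 18.02) = 0.3707; mass H = 0.3707 × 1.008 = 0.3737 g
mol N = 1.04 / 14.01 = 0.07423
mass O = 12.4 − (7.663) = 4.737 g → mol O = 0.2961
Ratios (÷ 0.07423): C 7.010, H 4.994, N 1.000, O 3.988
Ratio ≈ 7:5:1:4, so the empirical formula is C7H5NO4

C7H5NO4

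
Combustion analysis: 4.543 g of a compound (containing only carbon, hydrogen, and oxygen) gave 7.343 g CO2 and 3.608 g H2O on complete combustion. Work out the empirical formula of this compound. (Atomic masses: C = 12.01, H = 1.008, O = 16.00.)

mol C = 7.343 / 44.01 = 0.1668; mass C = 0.1668 × 12.01 = 2.004 g
mol H = 2 × (3.608 / 18.02) = 0.4004; mass H = 0.4004 × 1.008 = 0.4036 g
mass O = 4.543 − (2.407) = 2.136 g → mol O = 0.1335
Divide by the smallest (0.1335 mol O): C 1.250, H 3.000, O 1.000
×4: C 5.00, H 12.00, O 4.00 → C5H12O4

C5H12O4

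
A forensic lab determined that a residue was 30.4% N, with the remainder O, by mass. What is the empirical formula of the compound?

Assume 100 g: 30.4 g N, 69.6 g O.
N: 30.4 g ÷ 14.01 g/mol = 2.17 mol
O: 69.6 g ÷ 16.00 g/mol = 4.35 mol
Ratios (÷ 2.17): N 1.000, O 2.005
→ NO2

NO2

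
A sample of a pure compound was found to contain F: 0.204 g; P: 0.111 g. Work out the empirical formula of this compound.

F: 0.204 g ÷ 19.00 g/mol = 0.01074 mol
P: 0.111 g ÷ 30.97 g/mol = 0.003584 mol
Divide by the smallest (0.003584 mol P): F 2.996, P 1.000
≈ 3:1 → F3P

F3P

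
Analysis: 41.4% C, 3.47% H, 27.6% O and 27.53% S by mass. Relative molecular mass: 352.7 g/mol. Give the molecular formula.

Assume 100 g: 41.4 g C, 3.47 g H, 27.6 g O, 27.53 g S.
n(C) = 41.4/12.01 = 3.447, n(H) = 3.47/1.008 = 3.442, n(O) = 27.6/16.00 = 1.725, n(S) = 27.53/32.07 = 0.8584
Ratios (÷ 0.8584): C 4.016, H 4.010, O 2.009, S 1.000
→ C4H4O2S
Empirical-formula mass = 116.14 g/mol
n = 352.7 / 116.14 = 3.04 ≈ 3
Molecular formula = (C4H4O2S)×3 = C12H12O6S3

C12H12O6S3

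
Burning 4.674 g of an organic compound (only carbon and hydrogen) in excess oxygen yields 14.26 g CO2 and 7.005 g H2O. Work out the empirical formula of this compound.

C5H12

mol C = 14.26 / 44.01 = 0.3240; mass C = 0.3240 × 12.01 = 3.891 g
mol H = 2 × (7.005 / 18.02) = 0.7775; mass H = 0.7775 × 1.008 = 0.7837 g
Smallest is C at 0.324 mol; normalising gives C 1.000, H 2.399
×5: C 5.00, H 12.00 → C5H12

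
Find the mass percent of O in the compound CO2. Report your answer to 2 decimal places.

72.71%

Molar mass = 1(12.01) + 2(16.00) = 44.010 g/mol
Mass of O per mole = 2 × 16.00 = 32.000 g
% O = 32.000 / 44.010 × 100 = 72.71%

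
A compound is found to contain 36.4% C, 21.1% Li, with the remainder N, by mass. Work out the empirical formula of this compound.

CLiN

Assume 100 g: 36.4 g C, 21.1 g Li, 42.5 g N.
Moles — C: 36.4 / 12.01 = 3.031 mol; Li: 21.1 / 6.94 = 3.04 mol; N: 42.5 / 14.01 = 3.034 mol
Divide by the smallest (3.031 mol C): C 1.000, Li 1.003, N 1.001
≈ 1:1:1 → CLiN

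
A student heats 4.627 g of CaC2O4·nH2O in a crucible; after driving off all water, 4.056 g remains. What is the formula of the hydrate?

Mass of water lost = 4.627 − 4.056 = 0.571 g → 0.571 / 18.02 = 0.03169 mol H2O
Molar mass of CaC2O4 = 128.10 g/mol → mol CaC2O4 = 4.056 / 128.10 = 0.03166
n = 0.03169 / 0.03166 = 1.00 ≈ 1 → CaC2O4·H2O

CaC2O4·H2O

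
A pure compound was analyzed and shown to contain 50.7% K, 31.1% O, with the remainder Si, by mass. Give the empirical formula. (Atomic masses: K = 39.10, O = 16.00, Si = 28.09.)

Assume 100 g: 50.7 g K, 31.1 g O, 18.2 g Si.
Moles — K: 50.7 / 39.10 = 1.297 mol; O: 31.1 / 16.00 = 1.944 mol; Si: 18.2 / 28.09 = 0.6479 mol
Smallest is Si at 0.6479 mol; normalising gives K 2.001, O 3.000, Si 1.000
→ K2O3Si

K2O3Si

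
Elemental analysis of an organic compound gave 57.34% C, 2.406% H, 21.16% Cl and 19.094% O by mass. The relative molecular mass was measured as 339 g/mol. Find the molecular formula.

Assume 100 g: 57.34 g C, 2.406 g H, 21.16 g Cl, 19.094 g O.
C: 57.34 g ÷ 12.01 g/mol = 4.774 mol
H: 2.406 g ÷ 1.008 g/mol = 2.387 mol
Cl: 21.16 g ÷ 35.45 g/mol = 0.5969 mol
O: 19.094 g ÷ 16.00 g/mol = 1.193 mol
Divide by the smallest (0.5969 mol Cl): C 7.999, H 3.999, Cl 1.000, O 1.999
Ratio ≈ 8:4:1:2, so the empirical formula is C8H4ClO2
Empirical-formula mass = 167.56 g/mol
n = 339 / 167.56 = 2.02 ≈ 2
Molecular formula = (C8H4ClO2)×2 = C16H8Cl2O4

C16H8Cl2O4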